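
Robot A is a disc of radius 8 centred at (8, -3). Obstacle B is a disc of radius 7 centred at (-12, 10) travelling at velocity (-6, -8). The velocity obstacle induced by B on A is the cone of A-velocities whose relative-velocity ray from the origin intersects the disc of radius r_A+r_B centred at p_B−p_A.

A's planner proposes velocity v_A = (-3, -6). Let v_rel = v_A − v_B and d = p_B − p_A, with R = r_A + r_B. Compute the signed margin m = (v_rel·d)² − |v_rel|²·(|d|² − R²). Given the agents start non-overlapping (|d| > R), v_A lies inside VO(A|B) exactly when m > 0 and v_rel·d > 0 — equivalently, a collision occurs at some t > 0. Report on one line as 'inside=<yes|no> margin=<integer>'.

d = (-20, 13),  |d|² = 569;  R = 8+7 = 15,  c = 569−15² = 344
v_rel = (3, 2),  |v_rel|² = 13;  v_rel·d = (3)·(-20) + (2)·(13) = -34
13·t² + 68·t + 344 = 0  ⇒  m = (-34)² − 13·344 = -3316
m = -3316 < 0,  v_rel·d = -34 < 0  ⇒  outside

inside=no margin=-3316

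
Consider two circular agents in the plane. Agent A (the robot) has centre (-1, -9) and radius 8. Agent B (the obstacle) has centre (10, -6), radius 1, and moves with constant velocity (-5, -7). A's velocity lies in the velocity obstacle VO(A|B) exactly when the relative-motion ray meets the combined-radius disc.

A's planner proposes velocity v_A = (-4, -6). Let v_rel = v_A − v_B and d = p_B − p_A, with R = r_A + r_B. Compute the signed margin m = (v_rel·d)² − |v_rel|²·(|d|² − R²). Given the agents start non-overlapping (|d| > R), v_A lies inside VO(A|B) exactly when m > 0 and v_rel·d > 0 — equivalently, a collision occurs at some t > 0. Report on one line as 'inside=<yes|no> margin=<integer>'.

d = (11, 3),  |d|² = 130;  R = 8+1 = 9,  c = 130−9² = 49
v_rel = (1, 1),  |v_rel|² = 2;  v_rel·d = (1)·(11) + (1)·(3) = 14
2·t² − 28·t + 49 = 0  ⇒  m = 14² − 2·49 = 98
m = 98 > 0,  v_rel·d = 14 > 0  ⇒  inside

inside=yes margin=98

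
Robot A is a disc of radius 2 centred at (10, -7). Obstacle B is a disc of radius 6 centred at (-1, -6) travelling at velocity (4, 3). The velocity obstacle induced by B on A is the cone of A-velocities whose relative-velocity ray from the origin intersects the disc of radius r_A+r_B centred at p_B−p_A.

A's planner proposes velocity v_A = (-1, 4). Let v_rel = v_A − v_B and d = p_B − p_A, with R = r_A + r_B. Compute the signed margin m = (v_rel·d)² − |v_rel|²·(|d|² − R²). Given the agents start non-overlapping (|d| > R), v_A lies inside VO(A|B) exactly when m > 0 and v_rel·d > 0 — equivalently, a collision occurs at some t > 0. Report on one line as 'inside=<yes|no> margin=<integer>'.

d = (-11, 1),  |d|² = 122;  R = 2+6 = 8,  c = 122−8² = 58
v_rel = (-5, 1),  |v_rel|² = 26;  v_rel·d = (-5)·(-11) + (1)·(1) = 56
26·t² − 112·t + 58 = 0  ⇒  m = 56² − 26·58 = 1628
m = 1628 > 0,  v_rel·d = 56 > 0  ⇒  inside

inside=yes margin=1628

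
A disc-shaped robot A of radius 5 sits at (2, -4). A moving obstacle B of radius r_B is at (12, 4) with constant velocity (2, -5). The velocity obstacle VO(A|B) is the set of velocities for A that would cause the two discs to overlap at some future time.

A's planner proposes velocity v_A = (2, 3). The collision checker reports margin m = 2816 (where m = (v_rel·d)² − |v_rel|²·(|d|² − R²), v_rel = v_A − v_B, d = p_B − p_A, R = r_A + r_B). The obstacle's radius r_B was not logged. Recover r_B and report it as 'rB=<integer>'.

m = 2816
d = (10, 8);  v_rel = (0, 8),  |v_rel|² = 64
v_rel×d = (0)·(8) − (8)·(10) = -80
since m = R²·64 − (-80)²:  R² = (6400 + 2816) / 64 = 144
R = √144 = 12  ⇒  r_B = 12 − 5 = 7

rB=7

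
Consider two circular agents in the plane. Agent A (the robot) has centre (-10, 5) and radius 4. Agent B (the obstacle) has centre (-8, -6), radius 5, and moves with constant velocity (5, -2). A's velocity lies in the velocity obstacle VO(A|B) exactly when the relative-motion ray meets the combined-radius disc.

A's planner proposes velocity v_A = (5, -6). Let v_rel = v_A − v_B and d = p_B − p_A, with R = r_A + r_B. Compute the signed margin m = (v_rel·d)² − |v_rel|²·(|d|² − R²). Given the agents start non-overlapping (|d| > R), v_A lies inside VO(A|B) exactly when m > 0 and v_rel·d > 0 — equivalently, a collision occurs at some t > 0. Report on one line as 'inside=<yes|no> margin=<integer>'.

d = (2, -11),  |d|² = 125;  R = 4+5 = 9,  c = 125−9² = 44
v_rel = (0, -4),  |v_rel|² = 16;  v_rel·d = (0)·(2) + (-4)·(-11) = 44
16·t² − 88·t + 44 = 0  ⇒  m = 44² − 16·44 = 1232
m = 1232 > 0,  v_rel·d = 44 > 0  ⇒  inside

inside=yes margin=1232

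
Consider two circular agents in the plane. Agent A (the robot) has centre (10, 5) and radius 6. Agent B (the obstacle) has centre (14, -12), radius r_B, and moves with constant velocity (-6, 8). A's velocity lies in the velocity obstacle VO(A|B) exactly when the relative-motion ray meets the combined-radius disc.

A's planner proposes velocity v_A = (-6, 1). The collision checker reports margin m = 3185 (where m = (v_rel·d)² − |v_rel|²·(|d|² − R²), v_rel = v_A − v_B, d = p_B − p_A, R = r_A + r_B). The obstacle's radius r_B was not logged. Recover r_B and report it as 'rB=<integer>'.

m = 3185
d = (4, -17);  v_rel = (0, -7),  |v_rel|² = 49
v_rel×d = (0)·(-17) − (-7)·(4) = 28
since m = R²·49 − 28²:  R² = (784 + 3185) / 49 = 81
R = √81 = 9  ⇒  r_B = 9 − 6 = 3

rB=3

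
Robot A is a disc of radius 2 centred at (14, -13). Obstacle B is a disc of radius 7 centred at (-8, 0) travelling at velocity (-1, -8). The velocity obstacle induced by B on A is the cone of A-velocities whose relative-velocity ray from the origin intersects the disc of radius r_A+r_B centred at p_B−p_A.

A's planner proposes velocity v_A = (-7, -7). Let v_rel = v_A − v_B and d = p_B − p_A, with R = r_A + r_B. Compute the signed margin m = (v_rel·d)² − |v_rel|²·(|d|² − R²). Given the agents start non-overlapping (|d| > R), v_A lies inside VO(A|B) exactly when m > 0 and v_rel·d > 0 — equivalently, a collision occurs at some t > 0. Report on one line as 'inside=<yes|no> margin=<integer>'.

d = (-22, 13),  |d|² = 653;  R = 2+7 = 9,  c = 653−9² = 572
v_rel = (-6, 1),  |v_rel|² = 37;  v_rel·d = (-6)·(-22) + (1)·(13) = 145
37·t² − 290·t + 572 = 0  ⇒  m = 145² − 37·572 = -139
m = -139 < 0,  v_rel·d = 145 > 0  ⇒  outside

inside=no margin=-139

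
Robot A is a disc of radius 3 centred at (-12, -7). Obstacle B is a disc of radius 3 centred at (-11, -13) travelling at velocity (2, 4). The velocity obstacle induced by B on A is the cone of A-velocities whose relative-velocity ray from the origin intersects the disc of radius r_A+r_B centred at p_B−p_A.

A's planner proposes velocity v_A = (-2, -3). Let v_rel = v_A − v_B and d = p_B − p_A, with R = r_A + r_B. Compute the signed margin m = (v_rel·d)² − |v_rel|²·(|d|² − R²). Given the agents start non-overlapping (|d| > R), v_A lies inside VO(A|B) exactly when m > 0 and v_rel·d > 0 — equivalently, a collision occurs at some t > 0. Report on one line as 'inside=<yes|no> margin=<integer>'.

d = (1, -6),  |d|² = 37;  R = 3+3 = 6,  c = 37−6² = 1
v_rel = (-4, -7),  |v_rel|² = 65;  v_rel·d = (-4)·(1) + (-7)·(-6) = 38
65·t² − 76·t + 1 = 0  ⇒  m = 38² − 65·1 = 1379
m = 1379 > 0,  v_rel·d = 38 > 0  ⇒  inside

inside=yes margin=1379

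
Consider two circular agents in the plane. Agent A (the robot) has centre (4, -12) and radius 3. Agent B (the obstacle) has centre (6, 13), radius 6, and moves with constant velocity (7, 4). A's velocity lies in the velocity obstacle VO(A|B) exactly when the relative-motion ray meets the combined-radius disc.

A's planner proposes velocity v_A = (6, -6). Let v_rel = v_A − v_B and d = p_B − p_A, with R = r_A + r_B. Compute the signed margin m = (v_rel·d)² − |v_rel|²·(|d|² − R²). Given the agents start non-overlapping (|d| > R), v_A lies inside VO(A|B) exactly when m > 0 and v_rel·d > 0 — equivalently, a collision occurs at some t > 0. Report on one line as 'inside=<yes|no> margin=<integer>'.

d = (2, 25),  |d|² = 629;  R = 3+6 = 9,  c = 629−9² = 548
v_rel = (-1, -10),  |v_rel|² = 101;  v_rel·d = (-1)·(2) + (-10)·(25) = -252
101·t² + 504·t + 548 = 0  ⇒  m = (-252)² − 101·548 = 8156
m = 8156 > 0,  v_rel·d = -252 < 0  ⇒  outside

inside=no margin=8156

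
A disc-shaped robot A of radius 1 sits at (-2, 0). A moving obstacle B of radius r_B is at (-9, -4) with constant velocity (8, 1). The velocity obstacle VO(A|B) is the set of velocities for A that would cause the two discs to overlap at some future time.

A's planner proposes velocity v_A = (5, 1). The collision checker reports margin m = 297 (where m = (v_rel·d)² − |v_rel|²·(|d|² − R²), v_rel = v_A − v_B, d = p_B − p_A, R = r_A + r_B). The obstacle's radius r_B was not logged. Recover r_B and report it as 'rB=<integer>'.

m = 297
d = (-7, -4);  v_rel = (-3, 0),  |v_rel|² = 9
v_rel×d = (-3)·(-4) − (0)·(-7) = 12
since m = R²·9 − 12²:  R² = (144 + 297) / 9 = 49
R = √49 = 7  ⇒  r_B = 7 − 1 = 6

rB=6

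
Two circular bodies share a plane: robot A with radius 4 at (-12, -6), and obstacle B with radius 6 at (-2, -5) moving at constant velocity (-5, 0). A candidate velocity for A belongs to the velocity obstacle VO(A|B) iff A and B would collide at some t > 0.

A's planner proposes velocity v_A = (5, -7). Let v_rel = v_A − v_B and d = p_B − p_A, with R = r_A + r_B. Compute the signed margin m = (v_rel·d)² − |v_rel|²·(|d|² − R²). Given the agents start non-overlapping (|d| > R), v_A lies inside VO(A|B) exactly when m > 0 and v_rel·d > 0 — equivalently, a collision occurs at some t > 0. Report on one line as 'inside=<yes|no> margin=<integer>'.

d = (10, 1),  |d|² = 101;  R = 4+6 = 10,  c = 101−10² = 1
v_rel = (10, -7),  |v_rel|² = 149;  v_rel·d = (10)·(10) + (-7)·(1) = 93
149·t² − 186·t + 1 = 0  ⇒  m = 93² − 149·1 = 8500
m = 8500 > 0,  v_rel·d = 93 > 0  ⇒  inside

inside=yes margin=8500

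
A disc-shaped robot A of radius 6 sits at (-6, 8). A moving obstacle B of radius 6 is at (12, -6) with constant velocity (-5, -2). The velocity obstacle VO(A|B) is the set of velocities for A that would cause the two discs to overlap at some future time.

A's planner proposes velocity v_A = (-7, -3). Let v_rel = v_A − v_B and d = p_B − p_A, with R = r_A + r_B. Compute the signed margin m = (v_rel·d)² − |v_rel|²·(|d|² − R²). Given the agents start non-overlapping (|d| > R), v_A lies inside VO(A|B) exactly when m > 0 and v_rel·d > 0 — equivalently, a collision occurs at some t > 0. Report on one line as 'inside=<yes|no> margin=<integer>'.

d = (18, -14),  |d|² = 520;  R = 6+6 = 12,  c = 520−12² = 376
v_rel = (-2, -1),  |v_rel|² = 5;  v_rel·d = (-2)·(18) + (-1)·(-14) = -22
5·t² + 44·t + 376 = 0  ⇒  m = (-22)² − 5·376 = -1396
m = -1396 < 0,  v_rel·d = -22 < 0  ⇒  outside

inside=no margin=-1396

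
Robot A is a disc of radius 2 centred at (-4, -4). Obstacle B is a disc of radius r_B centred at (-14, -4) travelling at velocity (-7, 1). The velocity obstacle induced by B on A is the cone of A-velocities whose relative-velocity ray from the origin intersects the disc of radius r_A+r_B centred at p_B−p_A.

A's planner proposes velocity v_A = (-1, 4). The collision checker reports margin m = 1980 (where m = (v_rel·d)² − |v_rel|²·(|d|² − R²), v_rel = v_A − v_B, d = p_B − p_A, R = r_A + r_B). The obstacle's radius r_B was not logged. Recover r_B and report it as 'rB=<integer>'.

m = 1980
d = (-10, 0);  v_rel = (6, 3),  |v_rel|² = 45
v_rel×d = (6)·(0) − (3)·(-10) = 30
since m = R²·45 − 30²:  R² = (900 + 1980) / 45 = 64
R = √64 = 8  ⇒  r_B = 8 − 2 = 6

rB=6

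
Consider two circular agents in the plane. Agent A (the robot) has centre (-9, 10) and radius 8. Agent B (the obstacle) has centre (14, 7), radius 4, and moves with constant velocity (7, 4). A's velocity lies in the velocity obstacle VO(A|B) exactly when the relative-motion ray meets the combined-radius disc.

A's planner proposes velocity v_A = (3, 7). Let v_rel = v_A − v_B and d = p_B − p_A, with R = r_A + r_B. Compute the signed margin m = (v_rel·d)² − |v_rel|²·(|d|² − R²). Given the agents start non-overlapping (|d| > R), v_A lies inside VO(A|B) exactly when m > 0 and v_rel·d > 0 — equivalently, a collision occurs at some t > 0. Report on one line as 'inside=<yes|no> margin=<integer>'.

d = (23, -3),  |d|² = 538;  R = 8+4 = 12,  c = 538−12² = 394
v_rel = (-4, 3),  |v_rel|² = 25;  v_rel·d = (-4)·(23) + (3)·(-3) = -101
25·t² + 202·t + 394 = 0  ⇒  m = (-101)² − 25·394 = 351
m = 351 > 0,  v_rel·d = -101 < 0  ⇒  outside

inside=no margin=351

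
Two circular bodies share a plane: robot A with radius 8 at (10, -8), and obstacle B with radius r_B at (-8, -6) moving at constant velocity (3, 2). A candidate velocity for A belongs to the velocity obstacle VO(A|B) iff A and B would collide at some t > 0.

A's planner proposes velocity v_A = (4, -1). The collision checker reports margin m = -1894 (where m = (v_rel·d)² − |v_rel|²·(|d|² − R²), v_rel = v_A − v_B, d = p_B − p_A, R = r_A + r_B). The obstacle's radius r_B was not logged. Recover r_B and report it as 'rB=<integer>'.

m = -1894
d = (-18, 2);  v_rel = (1, -3),  |v_rel|² = 10
v_rel×d = (1)·(2) − (-3)·(-18) = -52
since m = R²·10 − (-52)²:  R² = (2704 + -1894) / 10 = 81
R = √81 = 9  ⇒  r_B = 9 − 8 = 1

rB=1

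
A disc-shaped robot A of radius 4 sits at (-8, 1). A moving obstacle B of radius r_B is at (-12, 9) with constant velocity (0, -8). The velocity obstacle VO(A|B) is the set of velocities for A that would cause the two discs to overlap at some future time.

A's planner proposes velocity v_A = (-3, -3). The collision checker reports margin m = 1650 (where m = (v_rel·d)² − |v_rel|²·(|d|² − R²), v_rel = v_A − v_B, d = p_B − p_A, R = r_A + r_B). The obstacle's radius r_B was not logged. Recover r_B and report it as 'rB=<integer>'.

m = 1650
d = (-4, 8);  v_rel = (-3, 5),  |v_rel|² = 34
v_rel×d = (-3)·(8) − (5)·(-4) = -4
since m = R²·34 − (-4)²:  R² = (16 + 1650) / 34 = 49
R = √49 = 7  ⇒  r_B = 7 − 4 = 3

rB=3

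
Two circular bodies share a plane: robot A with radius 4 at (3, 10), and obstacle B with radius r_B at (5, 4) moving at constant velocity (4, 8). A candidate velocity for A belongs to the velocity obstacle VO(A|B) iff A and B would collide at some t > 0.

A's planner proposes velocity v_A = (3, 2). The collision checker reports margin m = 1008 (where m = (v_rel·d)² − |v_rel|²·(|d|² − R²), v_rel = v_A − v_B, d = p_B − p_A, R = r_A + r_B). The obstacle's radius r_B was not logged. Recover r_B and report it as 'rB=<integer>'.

m = 1008
d = (2, -6);  v_rel = (-1, -6),  |v_rel|² = 37
v_rel×d = (-1)·(-6) − (-6)·(2) = 18
since m = R²·37 − 18²:  R² = (324 + 1008) / 37 = 36
R = √36 = 6  ⇒  r_B = 6 − 4 = 2

rB=2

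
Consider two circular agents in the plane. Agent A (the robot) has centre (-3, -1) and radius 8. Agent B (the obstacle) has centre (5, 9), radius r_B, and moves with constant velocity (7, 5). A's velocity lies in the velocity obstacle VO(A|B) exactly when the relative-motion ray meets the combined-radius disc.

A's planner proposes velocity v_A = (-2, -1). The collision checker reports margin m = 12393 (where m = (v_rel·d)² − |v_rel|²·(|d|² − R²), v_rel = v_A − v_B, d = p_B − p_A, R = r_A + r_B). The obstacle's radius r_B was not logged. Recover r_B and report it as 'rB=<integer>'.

m = 12393
d = (8, 10);  v_rel = (-9, -6),  |v_rel|² = 117
v_rel×d = (-9)·(10) − (-6)·(8) = -42
since m = R²·117 − (-42)²:  R² = (1764 + 12393) / 117 = 121
R = √121 = 11  ⇒  r_B = 11 − 8 = 3

rB=3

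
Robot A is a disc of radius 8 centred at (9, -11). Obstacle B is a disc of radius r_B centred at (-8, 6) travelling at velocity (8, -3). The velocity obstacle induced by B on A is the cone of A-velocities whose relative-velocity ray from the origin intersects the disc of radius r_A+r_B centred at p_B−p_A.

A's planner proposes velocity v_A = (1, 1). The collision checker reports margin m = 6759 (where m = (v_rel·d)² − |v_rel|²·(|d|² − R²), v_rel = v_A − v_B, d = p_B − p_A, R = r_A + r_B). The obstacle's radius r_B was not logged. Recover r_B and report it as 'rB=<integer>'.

m = 6759
d = (-17, 17);  v_rel = (-7, 4),  |v_rel|² = 65
v_rel×d = (-7)·(17) − (4)·(-17) = -51
since m = R²·65 − (-51)²:  R² = (2601 + 6759) / 65 = 144
R = √144 = 12  ⇒  r_B = 12 − 8 = 4

rB=4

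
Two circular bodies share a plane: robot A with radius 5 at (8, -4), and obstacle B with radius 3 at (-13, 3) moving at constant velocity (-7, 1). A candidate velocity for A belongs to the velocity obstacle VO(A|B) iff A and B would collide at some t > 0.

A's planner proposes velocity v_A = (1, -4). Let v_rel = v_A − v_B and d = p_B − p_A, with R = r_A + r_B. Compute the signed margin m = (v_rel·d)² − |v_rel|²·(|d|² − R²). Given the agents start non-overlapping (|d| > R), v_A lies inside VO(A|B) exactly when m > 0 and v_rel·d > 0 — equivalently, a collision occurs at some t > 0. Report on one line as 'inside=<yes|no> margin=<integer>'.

d = (-21, 7),  |d|² = 490;  R = 5+3 = 8,  c = 490−8² = 426
v_rel = (8, -5),  |v_rel|² = 89;  v_rel·d = (8)·(-21) + (-5)·(7) = -203
89·t² + 406·t + 426 = 0  ⇒  m = (-203)² − 89·426 = 3295
m = 3295 > 0,  v_rel·d = -203 < 0  ⇒  outside

inside=no margin=3295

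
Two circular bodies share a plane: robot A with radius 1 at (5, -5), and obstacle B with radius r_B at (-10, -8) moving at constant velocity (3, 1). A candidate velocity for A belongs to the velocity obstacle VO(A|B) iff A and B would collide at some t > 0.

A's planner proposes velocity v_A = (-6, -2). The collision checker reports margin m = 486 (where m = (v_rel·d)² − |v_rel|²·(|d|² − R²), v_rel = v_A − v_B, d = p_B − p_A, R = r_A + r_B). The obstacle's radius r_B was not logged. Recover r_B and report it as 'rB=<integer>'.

m = 486
d = (-15, -3);  v_rel = (-9, -3),  |v_rel|² = 90
v_rel×d = (-9)·(-3) − (-3)·(-15) = -18
since m = R²·90 − (-18)²:  R² = (324 + 486) / 90 = 9
R = √9 = 3  ⇒  r_B = 3 − 1 = 2

rB=2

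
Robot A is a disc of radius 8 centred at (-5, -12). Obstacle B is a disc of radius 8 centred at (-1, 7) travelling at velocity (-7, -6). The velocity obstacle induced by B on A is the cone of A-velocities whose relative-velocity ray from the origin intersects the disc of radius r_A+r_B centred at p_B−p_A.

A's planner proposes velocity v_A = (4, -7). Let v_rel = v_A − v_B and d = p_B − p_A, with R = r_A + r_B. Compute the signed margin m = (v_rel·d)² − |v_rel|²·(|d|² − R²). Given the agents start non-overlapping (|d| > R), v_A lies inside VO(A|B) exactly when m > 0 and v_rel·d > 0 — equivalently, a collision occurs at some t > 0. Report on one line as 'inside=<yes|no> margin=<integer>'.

d = (4, 19),  |d|² = 377;  R = 8+8 = 16,  c = 377−16² = 121
v_rel = (11, -1),  |v_rel|² = 122;  v_rel·d = (11)·(4) + (-1)·(19) = 25
122·t² − 50·t + 121 = 0  ⇒  m = 25² − 122·121 = -14137
m = -14137 < 0,  v_rel·d = 25 > 0  ⇒  outside

inside=no margin=-14137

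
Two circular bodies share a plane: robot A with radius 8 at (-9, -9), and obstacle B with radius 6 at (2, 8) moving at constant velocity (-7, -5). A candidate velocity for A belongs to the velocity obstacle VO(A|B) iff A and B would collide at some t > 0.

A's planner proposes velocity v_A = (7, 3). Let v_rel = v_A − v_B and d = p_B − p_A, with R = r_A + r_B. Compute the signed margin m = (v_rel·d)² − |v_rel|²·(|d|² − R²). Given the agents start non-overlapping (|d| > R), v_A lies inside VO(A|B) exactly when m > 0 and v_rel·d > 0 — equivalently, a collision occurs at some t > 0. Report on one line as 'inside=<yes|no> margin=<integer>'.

d = (11, 17),  |d|² = 410;  R = 8+6 = 14,  c = 410−14² = 214
v_rel = (14, 8),  |v_rel|² = 260;  v_rel·d = (14)·(11) + (8)·(17) = 290
260·t² − 580·t + 214 = 0  ⇒  m = 290² − 260·214 = 28460
m = 28460 > 0,  v_rel·d = 290 > 0  ⇒  inside

inside=yes margin=28460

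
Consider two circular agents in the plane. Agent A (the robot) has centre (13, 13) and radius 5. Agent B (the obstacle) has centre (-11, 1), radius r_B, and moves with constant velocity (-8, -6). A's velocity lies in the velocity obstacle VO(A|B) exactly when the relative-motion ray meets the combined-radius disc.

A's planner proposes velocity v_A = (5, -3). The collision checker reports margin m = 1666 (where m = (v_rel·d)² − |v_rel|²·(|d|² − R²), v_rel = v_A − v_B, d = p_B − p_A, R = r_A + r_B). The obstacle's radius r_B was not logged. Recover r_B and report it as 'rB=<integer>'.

m = 1666
d = (-24, -12);  v_rel = (13, 3),  |v_rel|² = 178
v_rel×d = (13)·(-12) − (3)·(-24) = -84
since m = R²·178 − (-84)²:  R² = (7056 + 1666) / 178 = 49
R = √49 = 7  ⇒  r_B = 7 − 5 = 2

rB=2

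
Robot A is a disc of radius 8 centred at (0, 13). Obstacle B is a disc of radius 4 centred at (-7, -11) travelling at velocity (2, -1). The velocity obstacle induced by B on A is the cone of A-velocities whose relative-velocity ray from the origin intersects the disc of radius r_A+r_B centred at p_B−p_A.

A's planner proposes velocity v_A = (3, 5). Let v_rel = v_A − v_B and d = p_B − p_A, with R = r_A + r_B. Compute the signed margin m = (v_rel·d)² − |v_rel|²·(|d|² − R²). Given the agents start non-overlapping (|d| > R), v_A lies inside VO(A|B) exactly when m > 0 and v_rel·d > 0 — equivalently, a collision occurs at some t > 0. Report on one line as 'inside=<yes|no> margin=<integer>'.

d = (-7, -24),  |d|² = 625;  R = 8+4 = 12,  c = 625−12² = 481
v_rel = (1, 6),  |v_rel|² = 37;  v_rel·d = (1)·(-7) + (6)·(-24) = -151
37·t² + 302·t + 481 = 0  ⇒  m = (-151)² − 37·481 = 5004
m = 5004 > 0,  v_rel·d = -151 < 0  ⇒  outside

inside=no margin=5004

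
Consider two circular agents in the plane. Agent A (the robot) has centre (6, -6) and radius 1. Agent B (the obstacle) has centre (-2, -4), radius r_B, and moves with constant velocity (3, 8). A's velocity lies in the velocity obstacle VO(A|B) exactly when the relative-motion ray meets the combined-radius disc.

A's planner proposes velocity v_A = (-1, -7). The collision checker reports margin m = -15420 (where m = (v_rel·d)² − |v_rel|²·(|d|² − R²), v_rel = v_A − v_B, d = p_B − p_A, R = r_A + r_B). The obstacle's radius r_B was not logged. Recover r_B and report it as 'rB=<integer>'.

m = -15420
d = (-8, 2);  v_rel = (-4, -15),  |v_rel|² = 241
v_rel×d = (-4)·(2) − (-15)·(-8) = -128
since m = R²·241 − (-128)²:  R² = (16384 + -15420) / 241 = 4
R = √4 = 2  ⇒  r_B = 2 − 1 = 1

rB=1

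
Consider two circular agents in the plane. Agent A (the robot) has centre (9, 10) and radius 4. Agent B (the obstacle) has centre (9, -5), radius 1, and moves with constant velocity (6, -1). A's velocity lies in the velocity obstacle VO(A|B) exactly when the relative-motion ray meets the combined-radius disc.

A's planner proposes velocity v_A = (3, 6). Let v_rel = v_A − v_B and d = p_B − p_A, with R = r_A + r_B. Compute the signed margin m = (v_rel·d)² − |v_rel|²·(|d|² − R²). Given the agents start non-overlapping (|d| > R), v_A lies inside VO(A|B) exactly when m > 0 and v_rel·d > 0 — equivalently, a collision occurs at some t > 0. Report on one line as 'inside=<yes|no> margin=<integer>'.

d = (0, -15),  |d|² = 225;  R = 4+1 = 5,  c = 225−5² = 200
v_rel = (-3, 7),  |v_rel|² = 58;  v_rel·d = (-3)·(0) + (7)·(-15) = -105
58·t² + 210·t + 200 = 0  ⇒  m = (-105)² − 58·200 = -575
m = -575 < 0,  v_rel·d = -105 < 0  ⇒  outside

inside=no margin=-575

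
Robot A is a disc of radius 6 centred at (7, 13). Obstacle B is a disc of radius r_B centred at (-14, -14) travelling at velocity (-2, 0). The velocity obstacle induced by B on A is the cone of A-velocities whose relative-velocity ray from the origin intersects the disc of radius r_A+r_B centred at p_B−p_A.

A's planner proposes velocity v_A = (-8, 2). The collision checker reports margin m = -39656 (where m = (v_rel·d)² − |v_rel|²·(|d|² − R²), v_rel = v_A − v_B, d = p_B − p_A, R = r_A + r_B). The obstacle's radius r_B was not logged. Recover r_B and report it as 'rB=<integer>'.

m = -39656
d = (-21, -27);  v_rel = (-6, 2),  |v_rel|² = 40
v_rel×d = (-6)·(-27) − (2)·(-21) = 204
since m = R²·40 − 204²:  R² = (41616 + -39656) / 40 = 49
R = √49 = 7  ⇒  r_B = 7 − 6 = 1

rB=1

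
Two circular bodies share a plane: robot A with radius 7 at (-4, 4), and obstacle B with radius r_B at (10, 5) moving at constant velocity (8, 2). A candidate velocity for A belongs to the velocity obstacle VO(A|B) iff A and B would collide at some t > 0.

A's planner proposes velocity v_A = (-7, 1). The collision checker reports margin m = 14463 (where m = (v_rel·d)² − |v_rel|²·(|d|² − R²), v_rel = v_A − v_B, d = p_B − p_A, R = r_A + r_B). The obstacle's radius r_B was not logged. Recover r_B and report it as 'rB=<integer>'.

m = 14463
d = (14, 1);  v_rel = (-15, -1),  |v_rel|² = 226
v_rel×d = (-15)·(1) − (-1)·(14) = -1
since m = R²·226 − (-1)²:  R² = (1 + 14463) / 226 = 64
R = √64 = 8  ⇒  r_B = 8 − 7 = 1

rB=1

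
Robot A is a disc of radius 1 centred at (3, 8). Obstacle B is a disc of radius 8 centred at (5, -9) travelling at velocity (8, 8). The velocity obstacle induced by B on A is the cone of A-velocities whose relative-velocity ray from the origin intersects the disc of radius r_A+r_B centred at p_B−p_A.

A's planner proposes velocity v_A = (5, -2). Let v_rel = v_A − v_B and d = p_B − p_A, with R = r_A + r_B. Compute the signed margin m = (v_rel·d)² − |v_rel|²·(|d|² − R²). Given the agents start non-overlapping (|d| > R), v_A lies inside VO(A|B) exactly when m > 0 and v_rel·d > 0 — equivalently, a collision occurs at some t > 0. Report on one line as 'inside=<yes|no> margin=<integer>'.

d = (2, -17),  |d|² = 293;  R = 1+8 = 9,  c = 293−9² = 212
v_rel = (-3, -10),  |v_rel|² = 109;  v_rel·d = (-3)·(2) + (-10)·(-17) = 164
109·t² − 328·t + 212 = 0  ⇒  m = 164² − 109·212 = 3788
m = 3788 > 0,  v_rel·d = 164 > 0  ⇒  inside

inside=yes margin=3788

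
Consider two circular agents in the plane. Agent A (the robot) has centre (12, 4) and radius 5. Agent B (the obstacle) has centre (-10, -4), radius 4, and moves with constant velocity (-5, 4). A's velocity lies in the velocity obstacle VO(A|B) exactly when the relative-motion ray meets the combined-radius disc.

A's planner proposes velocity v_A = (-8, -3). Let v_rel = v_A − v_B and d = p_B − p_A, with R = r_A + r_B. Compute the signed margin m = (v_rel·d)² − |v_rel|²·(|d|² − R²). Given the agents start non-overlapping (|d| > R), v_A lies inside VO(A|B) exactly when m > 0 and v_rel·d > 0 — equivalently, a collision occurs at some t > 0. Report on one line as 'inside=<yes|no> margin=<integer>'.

d = (-22, -8),  |d|² = 548;  R = 5+4 = 9,  c = 548−9² = 467
v_rel = (-3, -7),  |v_rel|² = 58;  v_rel·d = (-3)·(-22) + (-7)·(-8) = 122
58·t² − 244·t + 467 = 0  ⇒  m = 122² − 58·467 = -12202
m = -12202 < 0,  v_rel·d = 122 > 0  ⇒  outside

inside=no margin=-12202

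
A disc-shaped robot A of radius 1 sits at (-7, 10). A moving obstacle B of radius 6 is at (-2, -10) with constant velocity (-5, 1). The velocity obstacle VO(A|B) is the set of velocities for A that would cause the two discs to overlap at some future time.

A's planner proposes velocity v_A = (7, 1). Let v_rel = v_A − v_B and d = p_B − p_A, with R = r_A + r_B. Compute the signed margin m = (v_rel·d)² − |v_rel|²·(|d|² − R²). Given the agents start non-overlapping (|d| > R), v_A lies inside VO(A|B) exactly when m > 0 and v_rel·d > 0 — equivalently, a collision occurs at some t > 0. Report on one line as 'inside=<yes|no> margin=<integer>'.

d = (5, -20),  |d|² = 425;  R = 1+6 = 7,  c = 425−7² = 376
v_rel = (12, 0),  |v_rel|² = 144;  v_rel·d = (12)·(5) + (0)·(-20) = 60
144·t² − 120·t + 376 = 0  ⇒  m = 60² − 144·376 = -50544
m = -50544 < 0,  v_rel·d = 60 > 0  ⇒  outside

inside=no margin=-50544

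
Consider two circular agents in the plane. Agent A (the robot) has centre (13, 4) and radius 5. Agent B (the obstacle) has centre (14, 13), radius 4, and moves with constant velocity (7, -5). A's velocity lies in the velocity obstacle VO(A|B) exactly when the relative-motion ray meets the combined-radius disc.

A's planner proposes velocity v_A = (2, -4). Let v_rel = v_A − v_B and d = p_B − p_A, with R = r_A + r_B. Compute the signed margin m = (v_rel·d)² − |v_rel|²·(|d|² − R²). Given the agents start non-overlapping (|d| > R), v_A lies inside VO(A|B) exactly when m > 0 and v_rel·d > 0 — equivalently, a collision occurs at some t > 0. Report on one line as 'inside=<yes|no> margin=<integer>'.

d = (1, 9),  |d|² = 82;  R = 5+4 = 9,  c = 82−9² = 1
v_rel = (-5, 1),  |v_rel|² = 26;  v_rel·d = (-5)·(1) + (1)·(9) = 4
26·t² − 8·t + 1 = 0  ⇒  m = 4² − 26·1 = -10
m = -10 < 0,  v_rel·d = 4 > 0  ⇒  outside

inside=no margin=-10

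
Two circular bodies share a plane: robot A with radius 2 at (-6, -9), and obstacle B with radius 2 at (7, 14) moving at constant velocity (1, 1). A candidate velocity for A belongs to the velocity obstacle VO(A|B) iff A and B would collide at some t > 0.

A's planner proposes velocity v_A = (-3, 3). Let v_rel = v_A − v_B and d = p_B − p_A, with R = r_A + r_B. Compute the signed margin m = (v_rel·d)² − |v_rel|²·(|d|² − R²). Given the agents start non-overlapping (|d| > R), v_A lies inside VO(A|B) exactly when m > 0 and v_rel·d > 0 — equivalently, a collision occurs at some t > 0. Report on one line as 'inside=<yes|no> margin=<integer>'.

d = (13, 23),  |d|² = 698;  R = 2+2 = 4,  c = 698−4² = 682
v_rel = (-4, 2),  |v_rel|² = 20;  v_rel·d = (-4)·(13) + (2)·(23) = -6
20·t² + 12·t + 682 = 0  ⇒  m = (-6)² − 20·682 = -13604
m = -13604 < 0,  v_rel·d = -6 < 0  ⇒  outside

inside=no margin=-13604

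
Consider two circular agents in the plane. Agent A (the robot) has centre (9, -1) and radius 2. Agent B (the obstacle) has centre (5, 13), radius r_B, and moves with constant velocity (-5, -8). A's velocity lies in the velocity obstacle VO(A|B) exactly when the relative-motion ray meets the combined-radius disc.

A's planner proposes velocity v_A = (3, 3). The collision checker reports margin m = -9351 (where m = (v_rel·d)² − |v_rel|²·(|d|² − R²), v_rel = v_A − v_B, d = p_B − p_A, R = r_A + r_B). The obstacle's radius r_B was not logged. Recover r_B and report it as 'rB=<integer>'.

m = -9351
d = (-4, 14);  v_rel = (8, 11),  |v_rel|² = 185
v_rel×d = (8)·(14) − (11)·(-4) = 156
since m = R²·185 − 156²:  R² = (24336 + -9351) / 185 = 81
R = √81 = 9  ⇒  r_B = 9 − 2 = 7

rB=7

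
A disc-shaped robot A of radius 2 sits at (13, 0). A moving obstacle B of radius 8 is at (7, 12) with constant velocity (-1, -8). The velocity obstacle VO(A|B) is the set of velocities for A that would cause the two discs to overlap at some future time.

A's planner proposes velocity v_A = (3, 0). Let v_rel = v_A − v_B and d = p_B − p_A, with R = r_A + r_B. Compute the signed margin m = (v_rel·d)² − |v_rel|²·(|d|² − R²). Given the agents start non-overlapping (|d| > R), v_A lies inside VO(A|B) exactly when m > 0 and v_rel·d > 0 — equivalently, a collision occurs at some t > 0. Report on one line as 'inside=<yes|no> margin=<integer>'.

d = (-6, 12),  |d|² = 180;  R = 2+8 = 10,  c = 180−10² = 80
v_rel = (4, 8),  |v_rel|² = 80;  v_rel·d = (4)·(-6) + (8)·(12) = 72
80·t² − 144·t + 80 = 0  ⇒  m = 72² − 80·80 = -1216
m = -1216 < 0,  v_rel·d = 72 > 0  ⇒  outside

inside=no margin=-1216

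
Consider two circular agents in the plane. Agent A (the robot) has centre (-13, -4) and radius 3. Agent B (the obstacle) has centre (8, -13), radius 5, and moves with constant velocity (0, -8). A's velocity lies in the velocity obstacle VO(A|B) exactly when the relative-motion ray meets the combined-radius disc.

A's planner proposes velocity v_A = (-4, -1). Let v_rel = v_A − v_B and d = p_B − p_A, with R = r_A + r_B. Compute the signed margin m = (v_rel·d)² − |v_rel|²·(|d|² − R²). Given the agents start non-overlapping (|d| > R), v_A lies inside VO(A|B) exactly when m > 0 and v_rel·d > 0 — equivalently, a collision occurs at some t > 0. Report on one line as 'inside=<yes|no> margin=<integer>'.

d = (21, -9),  |d|² = 522;  R = 3+5 = 8,  c = 522−8² = 458
v_rel = (-4, 7),  |v_rel|² = 65;  v_rel·d = (-4)·(21) + (7)·(-9) = -147
65·t² + 294·t + 458 = 0  ⇒  m = (-147)² − 65·458 = -8161
m = -8161 < 0,  v_rel·d = -147 < 0  ⇒  outside

inside=no margin=-8161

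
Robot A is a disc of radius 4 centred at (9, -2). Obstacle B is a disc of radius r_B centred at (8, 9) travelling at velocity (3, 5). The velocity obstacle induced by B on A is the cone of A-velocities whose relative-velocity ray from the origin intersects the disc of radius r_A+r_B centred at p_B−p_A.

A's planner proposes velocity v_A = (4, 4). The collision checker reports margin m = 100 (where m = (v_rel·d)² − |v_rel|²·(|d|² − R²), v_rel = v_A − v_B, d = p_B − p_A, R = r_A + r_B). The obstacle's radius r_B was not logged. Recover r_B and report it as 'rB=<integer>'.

m = 100
d = (-1, 11);  v_rel = (1, -1),  |v_rel|² = 2
v_rel×d = (1)·(11) − (-1)·(-1) = 10
since m = R²·2 − 10²:  R² = (100 + 100) / 2 = 100
R = √100 = 10  ⇒  r_B = 10 − 4 = 6

rB=6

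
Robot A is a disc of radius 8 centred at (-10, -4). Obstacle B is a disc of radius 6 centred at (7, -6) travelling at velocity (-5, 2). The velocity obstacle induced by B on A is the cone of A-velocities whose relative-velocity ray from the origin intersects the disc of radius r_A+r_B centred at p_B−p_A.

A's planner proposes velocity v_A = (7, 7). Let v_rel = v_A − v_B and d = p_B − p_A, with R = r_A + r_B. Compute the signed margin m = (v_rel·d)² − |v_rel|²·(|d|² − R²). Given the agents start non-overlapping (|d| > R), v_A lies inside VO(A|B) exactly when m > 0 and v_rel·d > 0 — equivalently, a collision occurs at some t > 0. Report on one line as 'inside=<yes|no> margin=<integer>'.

d = (17, -2),  |d|² = 293;  R = 8+6 = 14,  c = 293−14² = 97
v_rel = (12, 5),  |v_rel|² = 169;  v_rel·d = (12)·(17) + (5)·(-2) = 194
169·t² − 388·t + 97 = 0  ⇒  m = 194² − 169·97 = 21243
m = 21243 > 0,  v_rel·d = 194 > 0  ⇒  inside

inside=yes margin=21243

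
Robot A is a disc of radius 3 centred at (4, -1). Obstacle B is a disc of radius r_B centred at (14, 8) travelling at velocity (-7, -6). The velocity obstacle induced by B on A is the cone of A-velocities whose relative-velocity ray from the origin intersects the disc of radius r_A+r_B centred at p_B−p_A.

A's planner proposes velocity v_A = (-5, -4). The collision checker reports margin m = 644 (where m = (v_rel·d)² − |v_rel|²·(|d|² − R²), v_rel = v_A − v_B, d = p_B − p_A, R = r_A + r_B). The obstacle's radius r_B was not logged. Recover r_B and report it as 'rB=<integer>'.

m = 644
d = (10, 9);  v_rel = (2, 2),  |v_rel|² = 8
v_rel×d = (2)·(9) − (2)·(10) = -2
since m = R²·8 − (-2)²:  R² = (4 + 644) / 8 = 81
R = √81 = 9  ⇒  r_B = 9 − 3 = 6

rB=6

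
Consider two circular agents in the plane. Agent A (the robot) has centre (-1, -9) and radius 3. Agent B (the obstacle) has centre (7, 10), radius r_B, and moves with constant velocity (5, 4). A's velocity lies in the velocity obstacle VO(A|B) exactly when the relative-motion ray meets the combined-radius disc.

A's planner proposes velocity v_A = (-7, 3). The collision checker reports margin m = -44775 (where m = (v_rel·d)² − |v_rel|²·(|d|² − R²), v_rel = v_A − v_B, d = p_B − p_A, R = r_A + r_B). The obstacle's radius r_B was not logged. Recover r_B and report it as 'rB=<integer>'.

m = -44775
d = (8, 19);  v_rel = (-12, -1),  |v_rel|² = 145
v_rel×d = (-12)·(19) − (-1)·(8) = -220
since m = R²·145 − (-220)²:  R² = (48400 + -44775) / 145 = 25
R = √25 = 5  ⇒  r_B = 5 − 3 = 2

rB=2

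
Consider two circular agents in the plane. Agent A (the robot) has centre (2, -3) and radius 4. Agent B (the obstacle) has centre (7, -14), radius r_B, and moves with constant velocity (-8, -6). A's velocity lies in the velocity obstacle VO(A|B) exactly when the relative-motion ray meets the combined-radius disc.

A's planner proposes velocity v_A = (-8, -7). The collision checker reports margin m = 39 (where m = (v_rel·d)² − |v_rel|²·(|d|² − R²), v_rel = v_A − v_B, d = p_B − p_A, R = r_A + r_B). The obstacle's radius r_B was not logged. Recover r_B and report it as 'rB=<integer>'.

m = 39
d = (5, -11);  v_rel = (0, -1),  |v_rel|² = 1
v_rel×d = (0)·(-11) − (-1)·(5) = 5
since m = R²·1 − 5²:  R² = (25 + 39) / 1 = 64
R = √64 = 8  ⇒  r_B = 8 − 4 = 4

rB=4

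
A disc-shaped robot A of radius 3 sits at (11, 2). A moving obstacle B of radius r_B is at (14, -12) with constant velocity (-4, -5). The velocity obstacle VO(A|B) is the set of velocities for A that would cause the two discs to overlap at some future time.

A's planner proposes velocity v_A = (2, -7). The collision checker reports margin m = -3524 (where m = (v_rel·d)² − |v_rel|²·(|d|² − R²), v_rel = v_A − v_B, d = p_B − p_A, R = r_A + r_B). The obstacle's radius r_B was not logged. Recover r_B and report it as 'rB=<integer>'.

m = -3524
d = (3, -14);  v_rel = (6, -2),  |v_rel|² = 40
v_rel×d = (6)·(-14) − (-2)·(3) = -78
since m = R²·40 − (-78)²:  R² = (6084 + -3524) / 40 = 64
R = √64 = 8  ⇒  r_B = 8 − 3 = 5

rB=5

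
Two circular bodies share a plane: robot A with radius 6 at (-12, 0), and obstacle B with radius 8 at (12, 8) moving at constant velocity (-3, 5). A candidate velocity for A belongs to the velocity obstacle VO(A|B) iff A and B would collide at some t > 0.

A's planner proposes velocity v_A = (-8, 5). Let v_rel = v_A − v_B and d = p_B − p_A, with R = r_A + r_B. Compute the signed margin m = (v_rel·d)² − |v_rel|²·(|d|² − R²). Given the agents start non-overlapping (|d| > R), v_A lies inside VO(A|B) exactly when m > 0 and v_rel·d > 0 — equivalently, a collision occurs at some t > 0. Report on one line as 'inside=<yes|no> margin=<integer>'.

d = (24, 8),  |d|² = 640;  R = 6+8 = 14,  c = 640−14² = 444
v_rel = (-5, 0),  |v_rel|² = 25;  v_rel·d = (-5)·(24) + (0)·(8) = -120
25·t² + 240·t + 444 = 0  ⇒  m = (-120)² − 25·444 = 3300
m = 3300 > 0,  v_rel·d = -120 < 0  ⇒  outside

inside=no margin=3300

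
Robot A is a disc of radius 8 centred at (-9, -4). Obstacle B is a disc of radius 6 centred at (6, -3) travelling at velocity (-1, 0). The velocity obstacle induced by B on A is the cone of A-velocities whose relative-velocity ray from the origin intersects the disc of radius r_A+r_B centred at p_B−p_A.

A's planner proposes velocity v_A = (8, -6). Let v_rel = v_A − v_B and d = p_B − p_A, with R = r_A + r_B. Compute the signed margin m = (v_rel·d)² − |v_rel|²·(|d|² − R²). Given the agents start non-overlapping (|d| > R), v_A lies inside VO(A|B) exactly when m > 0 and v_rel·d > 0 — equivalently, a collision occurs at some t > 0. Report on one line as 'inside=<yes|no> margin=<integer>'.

d = (15, 1),  |d|² = 226;  R = 8+6 = 14,  c = 226−14² = 30
v_rel = (9, -6),  |v_rel|² = 117;  v_rel·d = (9)·(15) + (-6)·(1) = 129
117·t² − 258·t + 30 = 0  ⇒  m = 129² − 117·30 = 13131
m = 13131 > 0,  v_rel·d = 129 > 0  ⇒  inside

inside=yes margin=13131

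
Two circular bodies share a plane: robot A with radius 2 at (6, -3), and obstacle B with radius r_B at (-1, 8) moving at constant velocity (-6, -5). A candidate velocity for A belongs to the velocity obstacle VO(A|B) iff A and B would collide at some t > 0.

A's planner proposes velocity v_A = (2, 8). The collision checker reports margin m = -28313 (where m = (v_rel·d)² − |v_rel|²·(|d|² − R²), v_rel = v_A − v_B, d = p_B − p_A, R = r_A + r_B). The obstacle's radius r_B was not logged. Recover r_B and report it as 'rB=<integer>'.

m = -28313
d = (-7, 11);  v_rel = (8, 13),  |v_rel|² = 233
v_rel×d = (8)·(11) − (13)·(-7) = 179
since m = R²·233 − 179²:  R² = (32041 + -28313) / 233 = 16
R = √16 = 4  ⇒  r_B = 4 − 2 = 2

rB=2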